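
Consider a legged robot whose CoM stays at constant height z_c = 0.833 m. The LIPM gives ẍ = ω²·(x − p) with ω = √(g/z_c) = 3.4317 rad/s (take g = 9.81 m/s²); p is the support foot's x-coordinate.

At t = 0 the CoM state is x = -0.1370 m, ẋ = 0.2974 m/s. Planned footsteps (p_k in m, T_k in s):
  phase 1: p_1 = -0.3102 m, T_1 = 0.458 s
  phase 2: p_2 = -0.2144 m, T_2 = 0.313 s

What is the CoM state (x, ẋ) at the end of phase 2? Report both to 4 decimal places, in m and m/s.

x = 1.4635, ẋ = 5.8493

phase 1: p=-0.3102, T=0.458, ωT=1.571719, cosh=2.511302, sinh=2.303614; start (x,ẋ)=(-0.137000, 0.297400) → end (x,ẋ)=(0.324395, 2.116061)
phase 2: p=-0.2144, T=0.313, ωT=1.074122, cosh=1.634510, sinh=1.292912; start (x,ẋ)=(0.324395, 2.116061) → end (x,ẋ)=(1.463503, 5.849293)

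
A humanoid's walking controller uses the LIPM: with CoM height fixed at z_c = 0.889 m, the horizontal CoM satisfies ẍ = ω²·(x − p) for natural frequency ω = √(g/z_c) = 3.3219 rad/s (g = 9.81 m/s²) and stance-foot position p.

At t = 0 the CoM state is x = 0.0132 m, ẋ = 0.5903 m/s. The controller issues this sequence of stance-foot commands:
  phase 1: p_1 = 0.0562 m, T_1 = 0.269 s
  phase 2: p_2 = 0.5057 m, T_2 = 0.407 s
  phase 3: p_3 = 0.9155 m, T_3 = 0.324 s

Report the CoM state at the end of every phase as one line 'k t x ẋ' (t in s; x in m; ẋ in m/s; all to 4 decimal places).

1 0.2690 0.1756 0.6968
2 0.6760 0.2034 -0.5404
3 1.0000 -0.4614 -3.9518

phase 1: p=0.0562, T=0.269, ωT=0.893591, cosh=1.426537, sinh=1.017353; start (x,ẋ)=(0.013200, 0.590300) → end (x,ẋ)=(0.175642, 0.696764)
phase 2: p=0.5057, T=0.407, ωT=1.352013, cosh=2.061959, sinh=1.803240; start (x,ẋ)=(0.175642, 0.696764) → end (x,ẋ)=(0.203361, -0.540408)
phase 3: p=0.9155, T=0.324, ωT=1.076296, cosh=1.637324, sinh=1.296468; start (x,ẋ)=(0.203361, -0.540408) → end (x,ẋ)=(-0.461411, -3.951816)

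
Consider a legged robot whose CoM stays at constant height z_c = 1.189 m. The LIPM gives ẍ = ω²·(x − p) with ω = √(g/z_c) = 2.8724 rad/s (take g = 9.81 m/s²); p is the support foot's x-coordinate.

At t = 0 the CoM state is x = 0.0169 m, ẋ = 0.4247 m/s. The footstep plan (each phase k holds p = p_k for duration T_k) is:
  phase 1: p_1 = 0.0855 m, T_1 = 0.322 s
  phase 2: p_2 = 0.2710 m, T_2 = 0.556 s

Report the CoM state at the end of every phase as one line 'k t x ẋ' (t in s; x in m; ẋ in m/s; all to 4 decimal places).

phase 1: p=0.0855, T=0.322, ωT=0.924913, cosh=1.459107, sinh=1.062541; start (x,ẋ)=(0.016900, 0.424700) → end (x,ẋ)=(0.142508, 0.410313)
phase 2: p=0.2710, T=0.556, ωT=1.597054, cosh=2.570478, sinh=2.367986; start (x,ẋ)=(0.142508, 0.410313) → end (x,ẋ)=(0.278972, 0.180721)

1 0.3220 0.1425 0.4103
2 0.8780 0.2790 0.1807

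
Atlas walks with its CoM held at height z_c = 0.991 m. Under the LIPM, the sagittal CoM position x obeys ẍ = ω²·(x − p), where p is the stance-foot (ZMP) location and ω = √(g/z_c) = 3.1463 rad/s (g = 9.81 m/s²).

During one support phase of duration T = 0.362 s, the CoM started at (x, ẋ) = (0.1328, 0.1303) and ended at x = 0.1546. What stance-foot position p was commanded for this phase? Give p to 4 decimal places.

ωT = 3.1463·0.362 = 1.138961; cosh(ωT) = 1.721836, sinh(ωT) = 1.401684
x(T) = p + (x₀−p)·cosh(ωT) + (ẋ₀/ω)·sinh(ωT) ⇒ p·(1 − cosh) = x(T) − x₀·cosh − (ẋ₀/ω)·sinh
numerator   = 0.1546 − (0.1328)·1.721836 − (0.1303/3.1463)·1.401684 = -0.132109
denominator = 1 − 1.721836 = -0.721836
p = -0.132109 / -0.721836 = 0.1830

p = 0.1830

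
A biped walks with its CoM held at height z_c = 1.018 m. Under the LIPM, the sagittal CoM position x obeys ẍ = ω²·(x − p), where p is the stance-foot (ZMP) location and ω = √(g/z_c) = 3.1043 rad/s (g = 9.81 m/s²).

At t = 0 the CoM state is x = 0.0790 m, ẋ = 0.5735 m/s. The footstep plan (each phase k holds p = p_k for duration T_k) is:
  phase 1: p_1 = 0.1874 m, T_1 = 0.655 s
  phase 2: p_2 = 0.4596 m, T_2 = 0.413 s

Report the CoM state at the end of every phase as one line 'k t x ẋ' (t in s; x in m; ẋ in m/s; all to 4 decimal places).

1 0.6550 0.4598 0.9648
2 1.0680 0.9770 1.8736

phase 1: p=0.1874, T=0.655, ωT=2.033317, cosh=3.885141, sinh=3.754240; start (x,ẋ)=(0.079000, 0.573500) → end (x,ẋ)=(0.459823, 0.964803)
phase 2: p=0.4596, T=0.413, ωT=1.282076, cosh=1.940787, sinh=1.663327; start (x,ẋ)=(0.459823, 0.964803) → end (x,ẋ)=(0.976988, 1.873630)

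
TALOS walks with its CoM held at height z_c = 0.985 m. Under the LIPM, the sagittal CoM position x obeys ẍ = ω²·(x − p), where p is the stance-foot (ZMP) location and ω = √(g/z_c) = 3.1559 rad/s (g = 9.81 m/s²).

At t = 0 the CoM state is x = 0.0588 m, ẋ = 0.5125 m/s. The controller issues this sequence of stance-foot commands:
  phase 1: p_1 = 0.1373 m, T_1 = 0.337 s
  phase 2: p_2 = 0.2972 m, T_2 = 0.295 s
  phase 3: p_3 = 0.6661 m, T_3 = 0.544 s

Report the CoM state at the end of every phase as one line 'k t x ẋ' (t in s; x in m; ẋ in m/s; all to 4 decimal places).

1 0.3370 0.2172 0.5147
2 0.6320 0.3547 0.4839
3 1.1760 0.1844 -1.2566

phase 1: p=0.1373, T=0.337, ωT=1.063538, cosh=1.620917, sinh=1.275685; start (x,ẋ)=(0.058800, 0.512500) → end (x,ẋ)=(0.217222, 0.514684)
phase 2: p=0.2972, T=0.295, ωT=0.930990, cosh=1.465592, sinh=1.071429; start (x,ẋ)=(0.217222, 0.514684) → end (x,ẋ)=(0.354720, 0.483885)
phase 3: p=0.6661, T=0.544, ωT=1.716810, cosh=2.873189, sinh=2.693551; start (x,ẋ)=(0.354720, 0.483885) → end (x,ẋ)=(0.184441, -1.256615)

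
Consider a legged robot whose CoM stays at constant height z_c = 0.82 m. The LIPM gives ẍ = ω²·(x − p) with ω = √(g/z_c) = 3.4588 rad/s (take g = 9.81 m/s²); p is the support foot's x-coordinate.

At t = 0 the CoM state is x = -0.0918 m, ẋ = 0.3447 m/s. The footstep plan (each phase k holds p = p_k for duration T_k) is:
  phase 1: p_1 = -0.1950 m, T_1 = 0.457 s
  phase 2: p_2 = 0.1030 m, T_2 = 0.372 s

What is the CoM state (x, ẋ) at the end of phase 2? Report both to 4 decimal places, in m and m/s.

x = 1.3066, ẋ = 4.4471

phase 1: p=-0.1950, T=0.457, ωT=1.580672, cosh=2.532027, sinh=2.326190; start (x,ẋ)=(-0.091800, 0.344700) → end (x,ẋ)=(0.298131, 1.703119)
phase 2: p=0.1030, T=0.372, ωT=1.286674, cosh=1.948455, sinh=1.672267; start (x,ẋ)=(0.298131, 1.703119) → end (x,ẋ)=(1.306631, 4.447094)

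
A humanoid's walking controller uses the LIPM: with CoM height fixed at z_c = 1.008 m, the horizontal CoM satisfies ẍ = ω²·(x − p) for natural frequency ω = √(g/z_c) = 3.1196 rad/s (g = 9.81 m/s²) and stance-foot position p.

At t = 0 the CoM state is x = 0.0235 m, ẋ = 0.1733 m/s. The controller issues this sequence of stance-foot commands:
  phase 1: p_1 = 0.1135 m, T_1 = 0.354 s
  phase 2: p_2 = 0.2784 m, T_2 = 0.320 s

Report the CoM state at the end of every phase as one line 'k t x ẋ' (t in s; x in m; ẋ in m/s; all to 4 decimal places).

1 0.3540 0.0374 -0.0869
2 0.6740 -0.1256 -1.0154

phase 1: p=0.1135, T=0.354, ωT=1.104338, cosh=1.674329, sinh=1.342899; start (x,ẋ)=(0.023500, 0.173300) → end (x,ẋ)=(0.037411, -0.086876)
phase 2: p=0.2784, T=0.320, ωT=0.998272, cosh=1.541052, sinh=1.172537; start (x,ẋ)=(0.037411, -0.086876) → end (x,ẋ)=(-0.125630, -1.015381)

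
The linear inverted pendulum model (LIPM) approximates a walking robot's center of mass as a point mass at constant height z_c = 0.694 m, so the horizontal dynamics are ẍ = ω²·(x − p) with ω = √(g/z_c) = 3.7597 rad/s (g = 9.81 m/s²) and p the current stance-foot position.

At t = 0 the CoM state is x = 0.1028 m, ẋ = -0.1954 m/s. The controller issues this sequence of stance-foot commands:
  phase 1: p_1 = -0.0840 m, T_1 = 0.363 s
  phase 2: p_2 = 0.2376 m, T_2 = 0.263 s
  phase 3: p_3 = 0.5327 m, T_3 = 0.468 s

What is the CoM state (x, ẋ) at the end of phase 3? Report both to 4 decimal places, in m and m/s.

x = 1.2520, ẋ = 2.9582

phase 1: p=-0.0840, T=0.363, ωT=1.364771, cosh=2.085133, sinh=1.829694; start (x,ẋ)=(0.102800, -0.195400) → end (x,ẋ)=(0.210410, 0.877581)
phase 2: p=0.2376, T=0.263, ωT=0.988801, cosh=1.530016, sinh=1.157994; start (x,ẋ)=(0.210410, 0.877581) → end (x,ẋ)=(0.466295, 1.224334)
phase 3: p=0.5327, T=0.468, ωT=1.759540, cosh=2.990943, sinh=2.818819; start (x,ẋ)=(0.466295, 1.224334) → end (x,ẋ)=(1.252024, 2.958153)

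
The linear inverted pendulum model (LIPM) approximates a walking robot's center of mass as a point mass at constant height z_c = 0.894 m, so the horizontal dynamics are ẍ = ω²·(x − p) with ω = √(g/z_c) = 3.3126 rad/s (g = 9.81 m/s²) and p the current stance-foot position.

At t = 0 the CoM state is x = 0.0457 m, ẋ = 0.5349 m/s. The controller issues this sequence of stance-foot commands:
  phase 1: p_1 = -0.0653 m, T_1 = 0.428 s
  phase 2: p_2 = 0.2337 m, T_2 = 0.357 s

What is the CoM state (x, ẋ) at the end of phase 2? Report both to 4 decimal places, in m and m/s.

x = 1.5332, ẋ = 4.6207

phase 1: p=-0.0653, T=0.428, ωT=1.417793, cosh=2.185124, sinh=1.942875; start (x,ẋ)=(0.045700, 0.534900) → end (x,ẋ)=(0.490973, 1.883215)
phase 2: p=0.2337, T=0.357, ωT=1.182598, cosh=1.784661, sinh=1.478180; start (x,ẋ)=(0.490973, 1.883215) → end (x,ẋ)=(1.533192, 4.620670)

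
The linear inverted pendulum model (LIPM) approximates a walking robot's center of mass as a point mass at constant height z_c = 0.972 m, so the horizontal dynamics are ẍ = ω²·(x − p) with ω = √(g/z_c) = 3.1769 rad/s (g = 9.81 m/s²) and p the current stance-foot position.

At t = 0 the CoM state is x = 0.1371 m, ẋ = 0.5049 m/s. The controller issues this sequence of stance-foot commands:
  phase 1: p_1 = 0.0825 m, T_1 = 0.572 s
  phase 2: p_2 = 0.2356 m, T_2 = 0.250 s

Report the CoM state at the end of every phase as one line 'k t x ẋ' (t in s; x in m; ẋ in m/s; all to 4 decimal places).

phase 1: p=0.0825, T=0.572, ωT=1.817187, cosh=3.158501, sinh=2.996019; start (x,ẋ)=(0.137100, 0.504900) → end (x,ẋ)=(0.731107, 2.114413)
phase 2: p=0.2356, T=0.250, ωT=0.794225, cosh=1.332328, sinh=0.880397; start (x,ẋ)=(0.731107, 2.114413) → end (x,ẋ)=(1.481734, 4.202993)

1 0.5720 0.7311 2.1144
2 0.8220 1.4817 4.2030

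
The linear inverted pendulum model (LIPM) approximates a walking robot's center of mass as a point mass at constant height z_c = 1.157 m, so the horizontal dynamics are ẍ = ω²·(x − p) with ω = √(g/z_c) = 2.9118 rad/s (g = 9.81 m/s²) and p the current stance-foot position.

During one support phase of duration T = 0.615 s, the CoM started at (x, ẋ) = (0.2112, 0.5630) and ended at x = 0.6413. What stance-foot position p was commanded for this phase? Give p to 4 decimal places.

ωT = 2.9118·0.615 = 1.790757; cosh(ωT) = 3.080411, sinh(ωT) = 2.913577
x(T) = p + (x₀−p)·cosh(ωT) + (ẋ₀/ω)·sinh(ωT) ⇒ p·(1 − cosh) = x(T) − x₀·cosh − (ẋ₀/ω)·sinh
numerator   = 0.6413 − (0.2112)·3.080411 − (0.5630/2.9118)·2.913577 = -0.572626
denominator = 1 − 3.080411 = -2.080411
p = -0.572626 / -2.080411 = 0.2752

p = 0.2752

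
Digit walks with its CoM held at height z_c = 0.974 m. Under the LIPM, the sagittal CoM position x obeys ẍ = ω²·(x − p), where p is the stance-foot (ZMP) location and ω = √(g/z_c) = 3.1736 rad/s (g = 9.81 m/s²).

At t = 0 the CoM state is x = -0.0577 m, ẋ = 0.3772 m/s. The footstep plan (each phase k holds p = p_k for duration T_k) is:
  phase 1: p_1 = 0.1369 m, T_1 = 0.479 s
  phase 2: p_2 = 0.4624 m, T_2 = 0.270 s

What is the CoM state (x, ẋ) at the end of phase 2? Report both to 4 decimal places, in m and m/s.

phase 1: p=0.1369, T=0.479, ωT=1.520154, cosh=2.395805, sinh=2.177127; start (x,ẋ)=(-0.057700, 0.377200) → end (x,ẋ)=(-0.070560, -0.440858)
phase 2: p=0.4624, T=0.270, ωT=0.856872, cosh=1.390134, sinh=0.965646; start (x,ẋ)=(-0.070560, -0.440858) → end (x,ẋ)=(-0.412628, -2.246147)

x = -0.4126, ẋ = -2.2461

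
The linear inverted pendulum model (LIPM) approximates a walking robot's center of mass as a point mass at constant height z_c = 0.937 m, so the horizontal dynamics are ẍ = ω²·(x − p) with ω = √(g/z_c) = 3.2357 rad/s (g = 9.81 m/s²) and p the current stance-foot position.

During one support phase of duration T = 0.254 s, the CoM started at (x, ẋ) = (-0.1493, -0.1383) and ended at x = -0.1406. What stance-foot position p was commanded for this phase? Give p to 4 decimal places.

ωT = 3.2357·0.254 = 0.821868; cosh(ωT) = 1.357177, sinh(ωT) = 0.917567
x(T) = p + (x₀−p)·cosh(ωT) + (ẋ₀/ω)·sinh(ωT) ⇒ p·(1 − cosh) = x(T) − x₀·cosh − (ẋ₀/ω)·sinh
numerator   = -0.1406 − (-0.1493)·1.357177 − (-0.1383/3.2357)·0.917567 = 0.101245
denominator = 1 − 1.357177 = -0.357177
p = 0.101245 / -0.357177 = -0.2835

p = -0.2835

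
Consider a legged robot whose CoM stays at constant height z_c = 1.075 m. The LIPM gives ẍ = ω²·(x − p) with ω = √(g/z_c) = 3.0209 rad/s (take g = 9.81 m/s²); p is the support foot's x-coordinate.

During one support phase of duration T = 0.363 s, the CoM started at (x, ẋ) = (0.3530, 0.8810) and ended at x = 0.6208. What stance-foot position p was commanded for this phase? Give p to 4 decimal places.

p = 0.5338

ωT = 3.0209·0.363 = 1.096587; cosh(ωT) = 1.663969, sinh(ωT) = 1.329960
x(T) = p + (x₀−p)·cosh(ωT) + (ẋ₀/ω)·sinh(ωT) ⇒ p·(1 − cosh) = x(T) − x₀·cosh − (ẋ₀/ω)·sinh
numerator   = 0.6208 − (0.3530)·1.663969 − (0.8810/3.0209)·1.329960 = -0.354444
denominator = 1 − 1.663969 = -0.663969
p = -0.354444 / -0.663969 = 0.5338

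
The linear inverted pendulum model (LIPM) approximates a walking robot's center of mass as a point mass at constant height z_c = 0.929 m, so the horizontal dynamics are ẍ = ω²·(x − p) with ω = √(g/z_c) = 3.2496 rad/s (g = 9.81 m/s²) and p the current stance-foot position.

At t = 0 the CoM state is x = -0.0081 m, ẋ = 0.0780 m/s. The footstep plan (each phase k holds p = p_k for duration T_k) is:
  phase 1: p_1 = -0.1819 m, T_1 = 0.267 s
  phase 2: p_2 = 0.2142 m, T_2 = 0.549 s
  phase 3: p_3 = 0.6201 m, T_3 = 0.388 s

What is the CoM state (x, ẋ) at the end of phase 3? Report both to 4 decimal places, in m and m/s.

phase 1: p=-0.1819, T=0.267, ωT=0.867643, cosh=1.400616, sinh=0.980676; start (x,ẋ)=(-0.008100, 0.078000) → end (x,ẋ)=(0.085066, 0.663115)
phase 2: p=0.2142, T=0.549, ωT=1.784030, cosh=3.060882, sinh=2.892922; start (x,ẋ)=(0.085066, 0.663115) → end (x,ẋ)=(0.409268, 0.815750)
phase 3: p=0.6201, T=0.388, ωT=1.260845, cosh=1.905908, sinh=1.622493; start (x,ẋ)=(0.409268, 0.815750) → end (x,ẋ)=(0.625568, 0.443139)

x = 0.6256, ẋ = 0.4431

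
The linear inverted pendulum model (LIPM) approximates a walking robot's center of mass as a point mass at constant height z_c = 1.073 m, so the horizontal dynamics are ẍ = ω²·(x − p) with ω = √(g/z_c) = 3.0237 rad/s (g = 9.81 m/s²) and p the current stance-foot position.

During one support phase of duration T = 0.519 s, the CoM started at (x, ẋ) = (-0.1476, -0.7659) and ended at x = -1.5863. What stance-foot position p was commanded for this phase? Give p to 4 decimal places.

ωT = 3.0237·0.519 = 1.569300; cosh(ωT) = 2.505738, sinh(ωT) = 2.297548
x(T) = p + (x₀−p)·cosh(ωT) + (ẋ₀/ω)·sinh(ωT) ⇒ p·(1 − cosh) = x(T) − x₀·cosh − (ẋ₀/ω)·sinh
numerator   = -1.5863 − (-0.1476)·2.505738 − (-0.7659/3.0237)·2.297548 = -0.634487
denominator = 1 − 2.505738 = -1.505738
p = -0.634487 / -1.505738 = 0.4214

p = 0.4214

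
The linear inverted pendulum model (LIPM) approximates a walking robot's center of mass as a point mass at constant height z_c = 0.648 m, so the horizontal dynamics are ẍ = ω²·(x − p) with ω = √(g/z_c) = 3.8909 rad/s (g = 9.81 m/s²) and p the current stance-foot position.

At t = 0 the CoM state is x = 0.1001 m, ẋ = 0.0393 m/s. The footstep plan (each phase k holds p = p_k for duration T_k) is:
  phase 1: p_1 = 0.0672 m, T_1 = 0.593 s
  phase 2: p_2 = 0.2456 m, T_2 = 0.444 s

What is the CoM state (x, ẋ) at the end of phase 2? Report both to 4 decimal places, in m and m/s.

phase 1: p=0.0672, T=0.593, ωT=2.307304, cosh=5.073413, sinh=4.973884; start (x,ẋ)=(0.100100, 0.039300) → end (x,ẋ)=(0.284354, 0.836095)
phase 2: p=0.2456, T=0.444, ωT=1.727560, cosh=2.902311, sinh=2.724594; start (x,ẋ)=(0.284354, 0.836095) → end (x,ẋ)=(0.943550, 2.837444)

x = 0.9435, ẋ = 2.8374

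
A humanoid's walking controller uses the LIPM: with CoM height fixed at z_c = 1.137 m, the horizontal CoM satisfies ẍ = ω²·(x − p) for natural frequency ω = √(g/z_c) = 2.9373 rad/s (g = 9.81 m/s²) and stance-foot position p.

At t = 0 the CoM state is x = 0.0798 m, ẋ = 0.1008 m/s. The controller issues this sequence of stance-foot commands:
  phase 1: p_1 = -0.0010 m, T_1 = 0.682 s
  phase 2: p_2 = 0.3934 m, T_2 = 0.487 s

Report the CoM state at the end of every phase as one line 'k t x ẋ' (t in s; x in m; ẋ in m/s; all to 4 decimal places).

phase 1: p=-0.0010, T=0.682, ωT=2.003239, cosh=3.773961, sinh=3.639064; start (x,ẋ)=(0.079800, 0.100800) → end (x,ẋ)=(0.428819, 1.244088)
phase 2: p=0.3934, T=0.487, ωT=1.430465, cosh=2.209920, sinh=1.970723; start (x,ẋ)=(0.428819, 1.244088) → end (x,ẋ)=(1.306369, 2.954361)

1 0.6820 0.4288 1.2441
2 1.1690 1.3064 2.9544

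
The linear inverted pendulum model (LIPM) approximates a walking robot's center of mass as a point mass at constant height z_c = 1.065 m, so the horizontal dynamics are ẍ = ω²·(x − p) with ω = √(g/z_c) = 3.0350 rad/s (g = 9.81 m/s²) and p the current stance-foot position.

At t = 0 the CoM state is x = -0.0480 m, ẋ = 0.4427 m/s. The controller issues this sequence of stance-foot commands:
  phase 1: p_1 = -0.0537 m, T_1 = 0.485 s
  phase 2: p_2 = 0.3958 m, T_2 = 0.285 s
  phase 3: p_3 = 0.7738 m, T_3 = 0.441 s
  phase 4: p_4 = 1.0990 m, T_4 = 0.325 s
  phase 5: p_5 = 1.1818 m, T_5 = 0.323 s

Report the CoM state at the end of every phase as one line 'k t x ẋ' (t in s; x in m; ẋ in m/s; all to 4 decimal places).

1 0.4850 0.2605 1.0511
2 0.7700 0.5449 1.0682
3 1.2110 0.9323 0.9435
4 1.5360 1.2033 0.8570
5 1.8590 1.5378 1.3775

phase 1: p=-0.0537, T=0.485, ωT=1.471975, cosh=2.293653, sinh=2.064181; start (x,ẋ)=(-0.048000, 0.442700) → end (x,ẋ)=(0.260465, 1.051109)
phase 2: p=0.3958, T=0.285, ωT=0.864975, cosh=1.398004, sinh=0.976942; start (x,ẋ)=(0.260465, 1.051109) → end (x,ẋ)=(0.544945, 1.068186)
phase 3: p=0.7738, T=0.441, ωT=1.338435, cosh=2.037664, sinh=1.775408; start (x,ẋ)=(0.544945, 1.068186) → end (x,ẋ)=(0.932336, 0.943451)
phase 4: p=1.0990, T=0.325, ωT=0.986375, cosh=1.527211, sinh=1.154285; start (x,ẋ)=(0.932336, 0.943451) → end (x,ẋ)=(1.203286, 0.856982)
phase 5: p=1.1818, T=0.323, ωT=0.980305, cosh=1.520233, sinh=1.145036; start (x,ẋ)=(1.203286, 0.856982) → end (x,ẋ)=(1.537784, 1.377480)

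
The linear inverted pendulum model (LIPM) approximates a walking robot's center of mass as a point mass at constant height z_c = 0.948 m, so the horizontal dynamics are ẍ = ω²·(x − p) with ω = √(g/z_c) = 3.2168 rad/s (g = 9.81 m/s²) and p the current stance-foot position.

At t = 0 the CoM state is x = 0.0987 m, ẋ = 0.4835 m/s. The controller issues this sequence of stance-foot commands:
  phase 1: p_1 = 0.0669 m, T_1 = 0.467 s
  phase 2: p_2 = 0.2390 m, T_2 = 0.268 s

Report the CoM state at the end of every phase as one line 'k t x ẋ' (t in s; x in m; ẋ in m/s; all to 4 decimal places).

1 0.4670 0.4627 1.3581
2 0.7350 0.9618 2.5949

phase 1: p=0.0669, T=0.467, ωT=1.502246, cosh=2.357197, sinh=2.134567; start (x,ẋ)=(0.098700, 0.483500) → end (x,ẋ)=(0.462694, 1.358059)
phase 2: p=0.2390, T=0.268, ωT=0.862102, cosh=1.395204, sinh=0.972930; start (x,ẋ)=(0.462694, 1.358059) → end (x,ẋ)=(0.961848, 2.594870)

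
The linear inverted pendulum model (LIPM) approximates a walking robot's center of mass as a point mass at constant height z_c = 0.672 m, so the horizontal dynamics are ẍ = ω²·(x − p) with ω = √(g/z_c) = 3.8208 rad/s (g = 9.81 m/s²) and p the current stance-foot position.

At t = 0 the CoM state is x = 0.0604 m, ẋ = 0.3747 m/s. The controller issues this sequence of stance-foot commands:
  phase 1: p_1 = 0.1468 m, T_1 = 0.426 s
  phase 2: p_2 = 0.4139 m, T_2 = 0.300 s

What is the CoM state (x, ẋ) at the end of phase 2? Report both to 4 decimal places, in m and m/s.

x = 0.0390, ẋ = -1.0642

phase 1: p=0.1468, T=0.426, ωT=1.627661, cosh=2.644169, sinh=2.447781; start (x,ẋ)=(0.060400, 0.374700) → end (x,ẋ)=(0.158394, 0.182716)
phase 2: p=0.4139, T=0.300, ωT=1.146240, cosh=1.732085, sinh=1.414255; start (x,ẋ)=(0.158394, 0.182716) → end (x,ẋ)=(0.038973, -1.064170)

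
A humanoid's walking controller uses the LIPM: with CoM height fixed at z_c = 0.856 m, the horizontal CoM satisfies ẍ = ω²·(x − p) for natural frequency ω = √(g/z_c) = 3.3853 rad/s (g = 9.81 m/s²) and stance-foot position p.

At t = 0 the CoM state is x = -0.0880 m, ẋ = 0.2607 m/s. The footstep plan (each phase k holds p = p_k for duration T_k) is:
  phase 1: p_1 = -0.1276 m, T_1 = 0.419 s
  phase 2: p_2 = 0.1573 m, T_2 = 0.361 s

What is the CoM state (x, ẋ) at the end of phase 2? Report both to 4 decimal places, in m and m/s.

phase 1: p=-0.1276, T=0.419, ωT=1.418441, cosh=2.186383, sinh=1.944292; start (x,ẋ)=(-0.088000, 0.260700) → end (x,ẋ)=(0.108710, 0.830638)
phase 2: p=0.1573, T=0.361, ωT=1.222093, cosh=1.844449, sinh=1.549836; start (x,ẋ)=(0.108710, 0.830638) → end (x,ẋ)=(0.447955, 1.277131)

x = 0.4480, ẋ = 1.2771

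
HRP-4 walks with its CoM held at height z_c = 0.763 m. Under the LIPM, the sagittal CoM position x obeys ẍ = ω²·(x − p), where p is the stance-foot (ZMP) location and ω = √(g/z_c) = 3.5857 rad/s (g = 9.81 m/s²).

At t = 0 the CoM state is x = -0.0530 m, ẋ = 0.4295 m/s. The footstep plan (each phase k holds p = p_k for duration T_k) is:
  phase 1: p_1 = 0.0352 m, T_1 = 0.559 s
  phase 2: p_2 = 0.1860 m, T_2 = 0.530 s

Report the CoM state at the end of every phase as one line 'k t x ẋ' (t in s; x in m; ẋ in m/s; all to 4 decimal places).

phase 1: p=0.0352, T=0.559, ωT=2.004406, cosh=3.778213, sinh=3.643473; start (x,ẋ)=(-0.053000, 0.429500) → end (x,ẋ)=(0.138382, 0.470462)
phase 2: p=0.1860, T=0.530, ωT=1.900421, cosh=3.419108, sinh=3.269602; start (x,ẋ)=(0.138382, 0.470462) → end (x,ẋ)=(0.452177, 1.050294)

1 0.5590 0.1384 0.4705
2 1.0890 0.4522 1.0503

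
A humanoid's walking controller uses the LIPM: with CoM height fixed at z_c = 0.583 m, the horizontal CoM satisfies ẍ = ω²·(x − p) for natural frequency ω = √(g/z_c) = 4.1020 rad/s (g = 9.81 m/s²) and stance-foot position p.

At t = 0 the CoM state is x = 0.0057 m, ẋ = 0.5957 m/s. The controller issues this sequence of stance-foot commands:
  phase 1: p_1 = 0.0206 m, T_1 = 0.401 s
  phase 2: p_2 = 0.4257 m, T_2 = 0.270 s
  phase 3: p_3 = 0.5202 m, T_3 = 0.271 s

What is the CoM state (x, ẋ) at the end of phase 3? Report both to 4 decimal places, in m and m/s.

x = 1.5795, ẋ = 4.6671

phase 1: p=0.0206, T=0.401, ωT=1.644902, cosh=2.686767, sinh=2.493735; start (x,ẋ)=(0.005700, 0.595700) → end (x,ẋ)=(0.342712, 1.448090)
phase 2: p=0.4257, T=0.270, ωT=1.107540, cosh=1.678637, sinh=1.348266; start (x,ẋ)=(0.342712, 1.448090) → end (x,ẋ)=(0.762359, 1.971846)
phase 3: p=0.5202, T=0.271, ωT=1.111642, cosh=1.684182, sinh=1.355163; start (x,ẋ)=(0.762359, 1.971846) → end (x,ẋ)=(1.579471, 4.667079)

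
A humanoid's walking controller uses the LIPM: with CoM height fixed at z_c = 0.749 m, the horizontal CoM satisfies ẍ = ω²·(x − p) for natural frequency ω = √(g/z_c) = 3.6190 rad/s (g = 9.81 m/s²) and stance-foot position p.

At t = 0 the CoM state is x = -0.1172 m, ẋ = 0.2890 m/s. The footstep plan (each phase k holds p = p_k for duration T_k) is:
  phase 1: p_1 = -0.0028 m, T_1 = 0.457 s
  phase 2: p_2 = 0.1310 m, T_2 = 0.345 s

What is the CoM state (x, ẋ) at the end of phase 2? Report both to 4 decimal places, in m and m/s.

x = -0.4414, ẋ = -1.8939

phase 1: p=-0.0028, T=0.457, ωT=1.653883, cosh=2.709272, sinh=2.517966; start (x,ẋ)=(-0.117200, 0.289000) → end (x,ẋ)=(-0.111665, -0.259493)
phase 2: p=0.1310, T=0.345, ωT=1.248555, cosh=1.886111, sinh=1.599192; start (x,ẋ)=(-0.111665, -0.259493) → end (x,ẋ)=(-0.441360, -1.893851)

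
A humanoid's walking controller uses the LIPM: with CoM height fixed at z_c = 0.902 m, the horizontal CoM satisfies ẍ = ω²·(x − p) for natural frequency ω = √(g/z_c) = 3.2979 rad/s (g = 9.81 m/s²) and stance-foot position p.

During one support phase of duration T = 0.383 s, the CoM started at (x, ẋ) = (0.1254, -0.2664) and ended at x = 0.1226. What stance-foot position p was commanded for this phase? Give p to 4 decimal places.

ωT = 3.2979·0.383 = 1.263096; cosh(ωT) = 1.909565, sinh(ωT) = 1.626787
x(T) = p + (x₀−p)·cosh(ωT) + (ẋ₀/ω)·sinh(ωT) ⇒ p·(1 − cosh) = x(T) − x₀·cosh − (ẋ₀/ω)·sinh
numerator   = 0.1226 − (0.1254)·1.909565 − (-0.2664/3.2979)·1.626787 = 0.014550
denominator = 1 − 1.909565 = -0.909565
p = 0.014550 / -0.909565 = -0.0160

p = -0.0160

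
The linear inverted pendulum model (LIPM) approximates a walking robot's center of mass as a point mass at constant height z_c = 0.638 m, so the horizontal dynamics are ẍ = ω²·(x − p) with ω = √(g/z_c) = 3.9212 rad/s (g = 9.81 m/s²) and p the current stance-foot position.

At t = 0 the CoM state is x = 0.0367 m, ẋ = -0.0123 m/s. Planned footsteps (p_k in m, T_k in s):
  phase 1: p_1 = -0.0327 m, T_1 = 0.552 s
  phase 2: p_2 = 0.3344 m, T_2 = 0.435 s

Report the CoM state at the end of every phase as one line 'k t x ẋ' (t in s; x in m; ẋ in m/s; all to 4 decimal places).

1 0.5520 0.2600 1.1153
2 0.9870 0.8801 2.3952

phase 1: p=-0.0327, T=0.552, ωT=2.164502, cosh=4.412537, sinh=4.297730; start (x,ẋ)=(0.036700, -0.012300) → end (x,ẋ)=(0.260049, 1.115273)
phase 2: p=0.3344, T=0.435, ωT=1.705722, cosh=2.843500, sinh=2.661859; start (x,ẋ)=(0.260049, 1.115273) → end (x,ẋ)=(0.880072, 2.395225)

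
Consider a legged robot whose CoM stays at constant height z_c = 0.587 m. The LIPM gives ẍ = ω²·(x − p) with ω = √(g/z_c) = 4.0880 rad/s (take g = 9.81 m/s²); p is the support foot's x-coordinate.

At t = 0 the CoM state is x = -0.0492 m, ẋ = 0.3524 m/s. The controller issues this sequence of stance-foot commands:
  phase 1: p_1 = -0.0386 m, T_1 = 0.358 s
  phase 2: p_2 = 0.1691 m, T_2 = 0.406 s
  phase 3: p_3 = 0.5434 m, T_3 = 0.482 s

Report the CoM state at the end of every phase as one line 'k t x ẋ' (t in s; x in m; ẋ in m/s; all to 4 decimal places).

phase 1: p=-0.0386, T=0.358, ωT=1.463504, cosh=2.276249, sinh=2.044825; start (x,ẋ)=(-0.049200, 0.352400) → end (x,ẋ)=(0.113543, 0.713542)
phase 2: p=0.1691, T=0.406, ωT=1.659728, cosh=2.724036, sinh=2.533845; start (x,ẋ)=(0.113543, 0.713542) → end (x,ẋ)=(0.460032, 1.368234)
phase 3: p=0.5434, T=0.482, ωT=1.970416, cosh=3.656529, sinh=3.517131; start (x,ẋ)=(0.460032, 1.368234) → end (x,ẋ)=(1.415728, 3.804316)

1 0.3580 0.1135 0.7135
2 0.7640 0.4600 1.3682
3 1.2460 1.4157 3.8043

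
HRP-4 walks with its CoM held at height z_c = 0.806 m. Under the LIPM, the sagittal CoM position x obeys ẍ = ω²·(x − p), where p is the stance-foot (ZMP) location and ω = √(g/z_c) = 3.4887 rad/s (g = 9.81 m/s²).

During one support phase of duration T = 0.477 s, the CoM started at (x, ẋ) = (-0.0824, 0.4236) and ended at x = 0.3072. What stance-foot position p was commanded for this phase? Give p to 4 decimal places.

ωT = 3.4887·0.477 = 1.664110; cosh(ωT) = 2.735165, sinh(ωT) = 2.545806
x(T) = p + (x₀−p)·cosh(ωT) + (ẋ₀/ω)·sinh(ωT) ⇒ p·(1 − cosh) = x(T) − x₀·cosh − (ẋ₀/ω)·sinh
numerator   = 0.3072 − (-0.0824)·2.735165 − (0.4236/3.4887)·2.545806 = 0.223464
denominator = 1 − 2.735165 = -1.735165
p = 0.223464 / -1.735165 = -0.1288

p = -0.1288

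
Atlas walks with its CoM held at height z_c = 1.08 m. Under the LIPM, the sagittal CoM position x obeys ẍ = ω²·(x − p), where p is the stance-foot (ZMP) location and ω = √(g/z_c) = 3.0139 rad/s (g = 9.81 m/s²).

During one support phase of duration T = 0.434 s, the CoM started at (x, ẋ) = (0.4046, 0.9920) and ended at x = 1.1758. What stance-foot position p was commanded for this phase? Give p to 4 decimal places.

ωT = 3.0139·0.434 = 1.308033; cosh(ωT) = 1.984620, sinh(ωT) = 1.714269
x(T) = p + (x₀−p)·cosh(ωT) + (ẋ₀/ω)·sinh(ωT) ⇒ p·(1 − cosh) = x(T) − x₀·cosh − (ẋ₀/ω)·sinh
numerator   = 1.1758 − (0.4046)·1.984620 − (0.9920/3.0139)·1.714269 = -0.191415
denominator = 1 − 1.984620 = -0.984620
p = -0.191415 / -0.984620 = 0.1944

p = 0.1944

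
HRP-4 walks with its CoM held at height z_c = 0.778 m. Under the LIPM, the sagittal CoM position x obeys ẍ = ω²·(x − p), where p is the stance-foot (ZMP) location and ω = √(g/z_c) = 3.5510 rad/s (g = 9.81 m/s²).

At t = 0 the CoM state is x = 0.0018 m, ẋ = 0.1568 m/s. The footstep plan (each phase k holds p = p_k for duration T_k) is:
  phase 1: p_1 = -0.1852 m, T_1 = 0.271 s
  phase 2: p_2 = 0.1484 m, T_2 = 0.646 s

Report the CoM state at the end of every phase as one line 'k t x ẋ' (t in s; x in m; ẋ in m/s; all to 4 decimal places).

phase 1: p=-0.1852, T=0.271, ωT=0.962321, cosh=1.499885, sinh=1.117880; start (x,ẋ)=(0.001800, 0.156800) → end (x,ẋ)=(0.144640, 0.977496)
phase 2: p=0.1484, T=0.646, ωT=2.293946, cosh=5.007424, sinh=4.906557; start (x,ẋ)=(0.144640, 0.977496) → end (x,ẋ)=(1.480218, 4.829230)

1 0.2710 0.1446 0.9775
2 0.9170 1.4802 4.8292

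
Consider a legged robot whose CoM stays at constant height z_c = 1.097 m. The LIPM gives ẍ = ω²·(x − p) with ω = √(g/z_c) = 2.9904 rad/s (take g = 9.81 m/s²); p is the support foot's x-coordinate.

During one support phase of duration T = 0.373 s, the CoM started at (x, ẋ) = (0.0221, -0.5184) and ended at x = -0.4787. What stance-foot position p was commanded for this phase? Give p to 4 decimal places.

ωT = 2.9904·0.373 = 1.115419; cosh(ωT) = 1.689312, sinh(ωT) = 1.361534
x(T) = p + (x₀−p)·cosh(ωT) + (ẋ₀/ω)·sinh(ωT) ⇒ p·(1 − cosh) = x(T) − x₀·cosh − (ẋ₀/ω)·sinh
numerator   = -0.4787 − (0.0221)·1.689312 − (-0.5184/2.9904)·1.361534 = -0.280005
denominator = 1 − 1.689312 = -0.689312
p = -0.280005 / -0.689312 = 0.4062

p = 0.4062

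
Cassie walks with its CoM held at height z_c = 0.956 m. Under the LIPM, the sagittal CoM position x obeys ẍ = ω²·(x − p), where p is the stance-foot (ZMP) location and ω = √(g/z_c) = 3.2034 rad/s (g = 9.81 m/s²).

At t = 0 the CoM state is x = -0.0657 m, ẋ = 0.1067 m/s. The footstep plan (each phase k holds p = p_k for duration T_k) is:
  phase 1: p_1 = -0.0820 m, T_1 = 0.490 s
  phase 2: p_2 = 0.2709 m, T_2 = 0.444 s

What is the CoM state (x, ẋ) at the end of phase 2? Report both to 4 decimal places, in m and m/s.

phase 1: p=-0.0820, T=0.490, ωT=1.569666, cosh=2.506579, sinh=2.298464; start (x,ẋ)=(-0.065700, 0.106700) → end (x,ẋ)=(0.035415, 0.387467)
phase 2: p=0.2709, T=0.444, ωT=1.422310, cosh=2.193921, sinh=1.952765; start (x,ẋ)=(0.035415, 0.387467) → end (x,ẋ)=(-0.009538, -0.622999)

x = -0.0095, ẋ = -0.6230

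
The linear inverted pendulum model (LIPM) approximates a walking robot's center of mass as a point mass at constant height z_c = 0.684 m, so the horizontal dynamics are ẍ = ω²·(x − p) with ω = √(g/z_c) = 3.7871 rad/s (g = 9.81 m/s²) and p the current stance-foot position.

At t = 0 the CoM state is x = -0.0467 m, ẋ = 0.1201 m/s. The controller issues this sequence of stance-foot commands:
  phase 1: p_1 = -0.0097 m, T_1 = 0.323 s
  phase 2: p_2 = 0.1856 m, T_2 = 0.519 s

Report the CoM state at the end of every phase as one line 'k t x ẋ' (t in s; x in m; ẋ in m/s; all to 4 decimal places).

phase 1: p=-0.0097, T=0.323, ωT=1.223233, cosh=1.846217, sinh=1.551940; start (x,ẋ)=(-0.046700, 0.120100) → end (x,ẋ)=(-0.028793, 0.004269)
phase 2: p=0.1856, T=0.519, ωT=1.965505, cosh=3.639301, sinh=3.499215; start (x,ẋ)=(-0.028793, 0.004269) → end (x,ẋ)=(-0.590698, -2.825582)

1 0.3230 -0.0288 0.0043
2 0.8420 -0.5907 -2.8256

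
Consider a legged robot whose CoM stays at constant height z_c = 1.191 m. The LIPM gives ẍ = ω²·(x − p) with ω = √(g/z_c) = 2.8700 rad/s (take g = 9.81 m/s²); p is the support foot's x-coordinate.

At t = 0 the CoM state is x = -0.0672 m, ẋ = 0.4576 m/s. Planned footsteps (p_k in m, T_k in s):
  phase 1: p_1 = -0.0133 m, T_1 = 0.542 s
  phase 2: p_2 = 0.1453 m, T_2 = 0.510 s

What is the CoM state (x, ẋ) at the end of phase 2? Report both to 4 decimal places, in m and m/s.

x = 0.8595, ẋ = 2.1851

phase 1: p=-0.0133, T=0.542, ωT=1.555540, cosh=2.474360, sinh=2.263284; start (x,ẋ)=(-0.067200, 0.457600) → end (x,ẋ)=(0.214196, 0.782153)
phase 2: p=0.1453, T=0.510, ωT=1.463700, cosh=2.276650, sinh=2.045271; start (x,ẋ)=(0.214196, 0.782153) → end (x,ẋ)=(0.859543, 2.185101)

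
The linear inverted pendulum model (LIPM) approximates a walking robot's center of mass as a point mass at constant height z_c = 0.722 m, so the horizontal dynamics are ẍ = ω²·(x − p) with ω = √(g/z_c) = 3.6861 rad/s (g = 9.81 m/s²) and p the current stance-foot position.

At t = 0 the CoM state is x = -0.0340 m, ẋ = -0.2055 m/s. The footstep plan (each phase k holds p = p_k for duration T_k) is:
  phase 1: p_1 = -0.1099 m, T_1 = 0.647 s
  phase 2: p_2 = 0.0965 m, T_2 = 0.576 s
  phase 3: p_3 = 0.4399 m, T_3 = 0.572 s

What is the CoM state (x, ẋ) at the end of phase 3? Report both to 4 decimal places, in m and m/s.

x = -0.5700, ẋ = -3.5584

phase 1: p=-0.1099, T=0.647, ωT=2.384907, cosh=5.475074, sinh=5.382976; start (x,ẋ)=(-0.034000, -0.205500) → end (x,ẋ)=(0.005557, 0.380894)
phase 2: p=0.0965, T=0.576, ωT=2.123194, cosh=4.238718, sinh=4.119069; start (x,ẋ)=(0.005557, 0.380894) → end (x,ẋ)=(0.136654, 0.233693)
phase 3: p=0.4399, T=0.572, ωT=2.108449, cosh=4.178443, sinh=4.057017; start (x,ẋ)=(0.136654, 0.233693) → end (x,ẋ)=(-0.569988, -3.558443)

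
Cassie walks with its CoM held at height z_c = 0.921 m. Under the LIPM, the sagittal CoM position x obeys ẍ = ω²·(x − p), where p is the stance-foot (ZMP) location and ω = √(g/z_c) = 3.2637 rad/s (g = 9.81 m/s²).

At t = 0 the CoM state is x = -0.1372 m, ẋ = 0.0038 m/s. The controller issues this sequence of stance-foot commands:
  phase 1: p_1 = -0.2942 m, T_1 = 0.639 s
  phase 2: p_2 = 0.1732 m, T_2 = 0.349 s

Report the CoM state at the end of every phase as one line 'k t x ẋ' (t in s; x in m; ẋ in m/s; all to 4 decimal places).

1 0.6390 0.3520 2.0458
2 0.9880 1.3597 4.3406

phase 1: p=-0.2942, T=0.639, ωT=2.085504, cosh=4.086447, sinh=3.962202; start (x,ẋ)=(-0.137200, 0.003800) → end (x,ẋ)=(0.351985, 2.045765)
phase 2: p=0.1732, T=0.349, ωT=1.139031, cosh=1.721935, sinh=1.401806; start (x,ẋ)=(0.351985, 2.045765) → end (x,ẋ)=(1.359742, 4.340630)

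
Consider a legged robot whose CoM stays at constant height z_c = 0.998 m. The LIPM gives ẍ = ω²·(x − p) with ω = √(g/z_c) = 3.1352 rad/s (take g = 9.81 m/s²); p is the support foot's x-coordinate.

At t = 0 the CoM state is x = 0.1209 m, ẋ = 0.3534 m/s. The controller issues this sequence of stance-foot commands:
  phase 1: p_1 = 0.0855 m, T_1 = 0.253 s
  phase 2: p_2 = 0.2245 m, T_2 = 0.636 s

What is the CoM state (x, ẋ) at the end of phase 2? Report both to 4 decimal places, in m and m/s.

x = 0.9046, ẋ = 2.2065

phase 1: p=0.0855, T=0.253, ωT=0.793206, cosh=1.331432, sinh=0.879039; start (x,ẋ)=(0.120900, 0.353400) → end (x,ẋ)=(0.231718, 0.568089)
phase 2: p=0.2245, T=0.636, ωT=1.993987, cosh=3.740456, sinh=3.604305; start (x,ẋ)=(0.231718, 0.568089) → end (x,ẋ)=(0.904588, 2.206478)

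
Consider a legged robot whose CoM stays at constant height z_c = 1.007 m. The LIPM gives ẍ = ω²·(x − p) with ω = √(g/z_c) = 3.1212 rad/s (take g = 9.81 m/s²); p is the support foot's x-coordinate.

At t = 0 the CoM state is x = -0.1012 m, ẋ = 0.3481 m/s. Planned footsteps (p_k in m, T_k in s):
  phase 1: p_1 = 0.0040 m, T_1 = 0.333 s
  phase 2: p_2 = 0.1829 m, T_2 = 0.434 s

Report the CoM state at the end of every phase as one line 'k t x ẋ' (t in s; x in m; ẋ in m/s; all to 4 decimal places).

phase 1: p=0.0040, T=0.333, ωT=1.039360, cosh=1.590543, sinh=1.236862; start (x,ẋ)=(-0.101200, 0.348100) → end (x,ẋ)=(-0.025381, 0.147544)
phase 2: p=0.1829, T=0.434, ωT=1.354601, cosh=2.066632, sinh=1.808582; start (x,ẋ)=(-0.025381, 0.147544) → end (x,ẋ)=(-0.162045, -0.870815)

1 0.3330 -0.0254 0.1475
2 0.7670 -0.1620 -0.8708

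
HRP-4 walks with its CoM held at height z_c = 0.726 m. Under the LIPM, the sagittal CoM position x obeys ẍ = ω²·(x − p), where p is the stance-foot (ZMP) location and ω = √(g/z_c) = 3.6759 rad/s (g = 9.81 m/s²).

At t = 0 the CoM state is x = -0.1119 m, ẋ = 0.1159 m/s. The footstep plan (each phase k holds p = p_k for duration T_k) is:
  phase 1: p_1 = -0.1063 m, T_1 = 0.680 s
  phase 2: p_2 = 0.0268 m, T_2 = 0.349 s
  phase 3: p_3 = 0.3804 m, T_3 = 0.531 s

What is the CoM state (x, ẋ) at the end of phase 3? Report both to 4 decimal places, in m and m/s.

phase 1: p=-0.1063, T=0.680, ωT=2.499612, cosh=6.129942, sinh=6.047826; start (x,ẋ)=(-0.111900, 0.115900) → end (x,ẋ)=(0.050058, 0.585966)
phase 2: p=0.0268, T=0.349, ωT=1.282889, cosh=1.942140, sinh=1.664905; start (x,ẋ)=(0.050058, 0.585966) → end (x,ẋ)=(0.337369, 1.280370)
phase 3: p=0.3804, T=0.531, ωT=1.951903, cosh=3.592039, sinh=3.450036; start (x,ẋ)=(0.337369, 1.280370) → end (x,ẋ)=(1.427530, 4.053423)

x = 1.4275, ẋ = 4.0534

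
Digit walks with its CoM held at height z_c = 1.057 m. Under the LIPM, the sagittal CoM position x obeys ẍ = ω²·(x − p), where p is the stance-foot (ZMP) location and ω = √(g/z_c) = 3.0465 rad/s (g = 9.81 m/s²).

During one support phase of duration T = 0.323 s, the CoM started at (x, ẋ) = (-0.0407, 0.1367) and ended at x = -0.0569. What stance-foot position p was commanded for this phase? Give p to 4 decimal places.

p = 0.0886

ωT = 3.0465·0.323 = 0.984020; cosh(ωT) = 1.524497, sinh(ωT) = 1.150691
x(T) = p + (x₀−p)·cosh(ωT) + (ẋ₀/ω)·sinh(ωT) ⇒ p·(1 − cosh) = x(T) − x₀·cosh − (ẋ₀/ω)·sinh
numerator   = -0.0569 − (-0.0407)·1.524497 − (0.1367/3.0465)·1.150691 = -0.046486
denominator = 1 − 1.524497 = -0.524497
p = -0.046486 / -0.524497 = 0.0886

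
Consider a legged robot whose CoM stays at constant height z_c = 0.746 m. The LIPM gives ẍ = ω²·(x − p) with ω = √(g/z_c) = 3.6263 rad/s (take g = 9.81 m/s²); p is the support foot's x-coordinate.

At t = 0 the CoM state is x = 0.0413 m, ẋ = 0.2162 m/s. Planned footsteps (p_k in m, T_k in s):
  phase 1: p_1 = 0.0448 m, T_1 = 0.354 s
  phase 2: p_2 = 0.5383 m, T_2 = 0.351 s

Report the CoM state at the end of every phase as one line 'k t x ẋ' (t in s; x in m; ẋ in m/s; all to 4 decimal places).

phase 1: p=0.0448, T=0.354, ωT=1.283710, cosh=1.943508, sinh=1.666501; start (x,ẋ)=(0.041300, 0.216200) → end (x,ẋ)=(0.137354, 0.399035)
phase 2: p=0.5383, T=0.351, ωT=1.272831, cosh=1.925493, sinh=1.645456; start (x,ẋ)=(0.137354, 0.399035) → end (x,ẋ)=(-0.052653, -1.624069)

1 0.3540 0.1374 0.3990
2 0.7050 -0.0527 -1.6241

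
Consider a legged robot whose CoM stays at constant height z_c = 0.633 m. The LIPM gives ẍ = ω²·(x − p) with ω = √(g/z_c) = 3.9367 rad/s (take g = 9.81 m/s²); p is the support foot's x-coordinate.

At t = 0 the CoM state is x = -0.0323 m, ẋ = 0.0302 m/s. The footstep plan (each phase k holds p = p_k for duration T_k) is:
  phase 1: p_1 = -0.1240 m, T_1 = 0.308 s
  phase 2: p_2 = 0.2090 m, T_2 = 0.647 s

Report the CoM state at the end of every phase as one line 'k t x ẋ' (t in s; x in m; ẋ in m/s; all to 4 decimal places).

phase 1: p=-0.1240, T=0.308, ωT=1.212504, cosh=1.829671, sinh=1.532220; start (x,ẋ)=(-0.032300, 0.030200) → end (x,ẋ)=(0.055535, 0.608380)
phase 2: p=0.2090, T=0.647, ωT=2.547045, cosh=6.423813, sinh=6.345500; start (x,ẋ)=(0.055535, 0.608380) → end (x,ẋ)=(0.203808, 0.074518)

1 0.3080 0.0555 0.6084
2 0.9550 0.2038 0.0745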